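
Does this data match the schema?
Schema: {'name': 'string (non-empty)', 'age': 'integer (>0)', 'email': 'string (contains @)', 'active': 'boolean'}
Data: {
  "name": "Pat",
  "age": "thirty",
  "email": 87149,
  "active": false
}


Validating each field against schema:
  name: OK (non-empty string)
  age: FAIL ("thirty" is not an integer)
  email: FAIL (87149 is not a string)
  active: OK (boolean)

Result: INVALID (2 errors: age, email)

INVALID (2 errors: age, email)


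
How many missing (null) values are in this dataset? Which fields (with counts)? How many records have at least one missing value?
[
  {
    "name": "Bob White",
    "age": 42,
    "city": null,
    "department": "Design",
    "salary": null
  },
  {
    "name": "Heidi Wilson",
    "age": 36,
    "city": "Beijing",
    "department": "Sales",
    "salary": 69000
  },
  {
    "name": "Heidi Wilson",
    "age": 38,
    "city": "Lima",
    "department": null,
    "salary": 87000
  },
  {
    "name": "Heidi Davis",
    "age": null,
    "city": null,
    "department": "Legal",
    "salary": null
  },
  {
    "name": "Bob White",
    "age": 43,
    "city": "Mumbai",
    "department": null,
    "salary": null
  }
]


Checking for missing (null) values in 5 records:

  Bob White: city, salary
  Heidi Wilson: complete
  Heidi Wilson: department
  Heidi Davis: age, city, salary
  Bob White: department, salary

Per field:
  name: 0 missing
  age: 1 missing
  city: 2 missing
  department: 2 missing
  salary: 3 missing

Total missing values: 8
Records with any missing: 4

8 missing values (age: 1, city: 2, department: 2, salary: 3); 4 incomplete records


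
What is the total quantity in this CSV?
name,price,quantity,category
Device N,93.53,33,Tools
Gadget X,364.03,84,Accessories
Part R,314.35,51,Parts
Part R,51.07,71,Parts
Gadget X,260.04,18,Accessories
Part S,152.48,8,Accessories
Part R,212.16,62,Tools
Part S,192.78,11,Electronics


Computing total quantity:
Values: [33, 84, 51, 71, 18, 8, 62, 11]
Sum = 338

338


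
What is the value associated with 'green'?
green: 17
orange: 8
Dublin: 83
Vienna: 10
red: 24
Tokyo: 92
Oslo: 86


Looking up key 'green'
Value: 17

17


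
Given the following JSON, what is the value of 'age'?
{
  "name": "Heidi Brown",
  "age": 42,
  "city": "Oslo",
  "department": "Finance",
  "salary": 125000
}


Looking up field 'age'
Value: 42

42


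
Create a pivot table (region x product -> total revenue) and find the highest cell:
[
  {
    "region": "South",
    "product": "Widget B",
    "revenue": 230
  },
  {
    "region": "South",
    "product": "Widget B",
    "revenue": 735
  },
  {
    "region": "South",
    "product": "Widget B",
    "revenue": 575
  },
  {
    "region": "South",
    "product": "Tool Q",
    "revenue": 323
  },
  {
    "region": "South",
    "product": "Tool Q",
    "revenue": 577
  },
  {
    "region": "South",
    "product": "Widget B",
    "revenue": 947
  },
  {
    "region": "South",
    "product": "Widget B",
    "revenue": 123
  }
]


Pivot: region (rows) x product (columns) -> total revenue

     Tool Q        Widget B    
South          900          2610  

Highest: South / Widget B = $2610

South / Widget B = $2610


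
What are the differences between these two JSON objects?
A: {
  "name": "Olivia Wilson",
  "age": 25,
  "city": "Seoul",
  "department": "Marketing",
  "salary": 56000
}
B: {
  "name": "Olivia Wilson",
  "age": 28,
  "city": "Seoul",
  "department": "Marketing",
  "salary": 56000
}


Comparing each field (in key order):
  name: same
  age: DIFFERENT
  city: same
  department: same
  salary: same
Differences:
  age: 25 -> 28

1 field(s) changed

1 change: age


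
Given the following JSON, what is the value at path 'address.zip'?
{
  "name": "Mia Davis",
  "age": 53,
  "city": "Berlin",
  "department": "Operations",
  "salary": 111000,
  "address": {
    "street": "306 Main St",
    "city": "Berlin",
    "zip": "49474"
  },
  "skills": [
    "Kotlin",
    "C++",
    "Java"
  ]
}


Query: address.zip
Path: address -> zip
Value: 49474

49474


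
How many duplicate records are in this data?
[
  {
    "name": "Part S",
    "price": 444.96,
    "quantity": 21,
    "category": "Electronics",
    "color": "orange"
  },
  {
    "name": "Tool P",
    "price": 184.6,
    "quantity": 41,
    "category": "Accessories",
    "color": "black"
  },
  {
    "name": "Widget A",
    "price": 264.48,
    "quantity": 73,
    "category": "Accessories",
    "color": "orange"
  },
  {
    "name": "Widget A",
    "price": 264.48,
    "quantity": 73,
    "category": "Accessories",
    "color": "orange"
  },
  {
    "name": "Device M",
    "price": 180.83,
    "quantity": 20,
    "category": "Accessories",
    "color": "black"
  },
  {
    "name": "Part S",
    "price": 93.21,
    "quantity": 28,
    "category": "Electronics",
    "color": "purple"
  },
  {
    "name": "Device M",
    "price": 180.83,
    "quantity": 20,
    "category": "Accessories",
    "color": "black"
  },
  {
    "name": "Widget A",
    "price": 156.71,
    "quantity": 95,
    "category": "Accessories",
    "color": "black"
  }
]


Checking 8 records for duplicates:

  Row 1: Part S ($444.96, qty 21)
  Row 2: Tool P ($184.6, qty 41)
  Row 3: Widget A ($264.48, qty 73)
  Row 4: Widget A ($264.48, qty 73) <-- DUPLICATE
  Row 5: Device M ($180.83, qty 20)
  Row 6: Part S ($93.21, qty 28)
  Row 7: Device M ($180.83, qty 20) <-- DUPLICATE
  Row 8: Widget A ($156.71, qty 95)

Duplicates found: 2
Unique records: 6

2 duplicates, 6 unique


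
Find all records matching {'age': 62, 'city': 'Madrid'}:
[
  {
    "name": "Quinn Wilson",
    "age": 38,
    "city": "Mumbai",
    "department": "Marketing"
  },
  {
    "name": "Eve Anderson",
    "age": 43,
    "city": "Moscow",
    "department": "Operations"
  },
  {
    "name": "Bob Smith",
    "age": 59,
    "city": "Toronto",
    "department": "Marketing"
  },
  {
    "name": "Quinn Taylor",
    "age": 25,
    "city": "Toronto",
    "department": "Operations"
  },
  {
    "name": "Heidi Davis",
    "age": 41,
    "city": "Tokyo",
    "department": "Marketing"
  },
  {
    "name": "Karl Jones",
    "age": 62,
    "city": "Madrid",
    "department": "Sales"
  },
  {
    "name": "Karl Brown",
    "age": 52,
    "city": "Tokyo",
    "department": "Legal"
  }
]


Search criteria: {'age': 62, 'city': 'Madrid'}

Checking 7 records:
  Quinn Wilson: {age: 38, city: Mumbai}
  Eve Anderson: {age: 43, city: Moscow}
  Bob Smith: {age: 59, city: Toronto}
  Quinn Taylor: {age: 25, city: Toronto}
  Heidi Davis: {age: 41, city: Tokyo}
  Karl Jones: {age: 62, city: Madrid} <-- MATCH
  Karl Brown: {age: 52, city: Tokyo}

Matches: ["Karl Jones"]

["Karl Jones"]


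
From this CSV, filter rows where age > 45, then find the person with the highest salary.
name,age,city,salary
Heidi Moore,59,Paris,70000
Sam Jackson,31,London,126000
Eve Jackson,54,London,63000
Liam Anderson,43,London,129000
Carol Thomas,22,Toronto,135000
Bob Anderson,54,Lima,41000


Filter: age > 45
Sort by: salary (descending)

Filtered records (3):
  Heidi Moore, age 59, salary $70000
  Eve Jackson, age 54, salary $63000
  Bob Anderson, age 54, salary $41000

Highest salary: Heidi Moore ($70000)

Heidi Moore


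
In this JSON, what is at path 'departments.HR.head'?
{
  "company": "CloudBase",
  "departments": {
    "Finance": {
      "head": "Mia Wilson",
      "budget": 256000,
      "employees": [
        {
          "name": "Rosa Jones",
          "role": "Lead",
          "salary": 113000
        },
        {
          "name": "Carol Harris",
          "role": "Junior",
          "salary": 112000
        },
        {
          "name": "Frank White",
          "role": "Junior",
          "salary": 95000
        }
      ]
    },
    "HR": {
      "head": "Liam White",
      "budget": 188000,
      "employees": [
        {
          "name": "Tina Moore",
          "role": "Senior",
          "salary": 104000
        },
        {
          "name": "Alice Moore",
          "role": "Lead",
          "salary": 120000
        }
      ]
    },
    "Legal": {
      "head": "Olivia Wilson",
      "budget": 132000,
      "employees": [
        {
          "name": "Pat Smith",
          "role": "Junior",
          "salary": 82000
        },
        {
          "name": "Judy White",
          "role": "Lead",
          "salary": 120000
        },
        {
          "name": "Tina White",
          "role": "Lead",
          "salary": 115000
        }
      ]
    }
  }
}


Path: departments.HR.head

Navigate:
  -> departments
  -> HR
  -> head = 'Liam White'

Liam White


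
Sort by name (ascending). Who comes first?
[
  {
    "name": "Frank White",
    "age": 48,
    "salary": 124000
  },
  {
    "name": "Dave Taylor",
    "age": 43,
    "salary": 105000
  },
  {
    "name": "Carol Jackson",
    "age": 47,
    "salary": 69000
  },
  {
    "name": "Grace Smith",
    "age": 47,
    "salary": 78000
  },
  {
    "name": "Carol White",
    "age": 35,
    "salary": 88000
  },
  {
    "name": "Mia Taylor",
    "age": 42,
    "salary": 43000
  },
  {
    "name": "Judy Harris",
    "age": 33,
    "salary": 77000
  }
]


Sort by: name (ascending)

Sorted order:
  1. Carol Jackson (name = Carol Jackson)
  2. Carol White (name = Carol White)
  3. Dave Taylor (name = Dave Taylor)
  4. Frank White (name = Frank White)
  5. Grace Smith (name = Grace Smith)
  6. Judy Harris (name = Judy Harris)
  7. Mia Taylor (name = Mia Taylor)

First: Carol Jackson

Carol Jackson


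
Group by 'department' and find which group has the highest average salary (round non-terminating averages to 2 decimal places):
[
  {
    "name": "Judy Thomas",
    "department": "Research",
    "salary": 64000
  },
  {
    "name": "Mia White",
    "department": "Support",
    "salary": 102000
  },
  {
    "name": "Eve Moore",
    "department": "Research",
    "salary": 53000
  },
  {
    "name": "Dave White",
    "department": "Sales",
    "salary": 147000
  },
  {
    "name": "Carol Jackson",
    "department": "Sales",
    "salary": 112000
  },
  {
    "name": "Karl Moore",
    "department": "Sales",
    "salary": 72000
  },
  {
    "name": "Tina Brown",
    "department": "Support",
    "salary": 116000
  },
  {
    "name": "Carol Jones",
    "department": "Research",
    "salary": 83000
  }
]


Group by: department

Groups:
  Research: 3 people, avg salary = 200000/3 ≈ $66666.67
  Sales: 3 people, avg salary = 331000/3 ≈ $110333.33
  Support: 2 people, avg salary = 218000/2 = $109000

Highest average salary: Sales (≈$110333.33)

Sales (≈$110333.33)


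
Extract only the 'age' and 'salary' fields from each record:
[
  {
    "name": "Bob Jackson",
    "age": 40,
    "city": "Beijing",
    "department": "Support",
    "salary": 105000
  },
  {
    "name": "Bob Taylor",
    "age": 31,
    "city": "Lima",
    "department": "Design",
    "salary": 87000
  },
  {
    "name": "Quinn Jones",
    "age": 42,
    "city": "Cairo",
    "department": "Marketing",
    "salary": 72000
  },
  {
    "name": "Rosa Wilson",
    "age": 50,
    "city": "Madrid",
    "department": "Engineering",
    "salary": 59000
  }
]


Original: 4 records with fields: name, age, city, department, salary
Keep: ['age', 'salary']
Drop: ['name', 'city', 'department']
Result: 4 records, 2 fields each

[
  {
    "age": 40,
    "salary": 105000
  },
  {
    "age": 31,
    "salary": 87000
  },
  {
    "age": 42,
    "salary": 72000
  },
  {
    "age": 50,
    "salary": 59000
  }
]


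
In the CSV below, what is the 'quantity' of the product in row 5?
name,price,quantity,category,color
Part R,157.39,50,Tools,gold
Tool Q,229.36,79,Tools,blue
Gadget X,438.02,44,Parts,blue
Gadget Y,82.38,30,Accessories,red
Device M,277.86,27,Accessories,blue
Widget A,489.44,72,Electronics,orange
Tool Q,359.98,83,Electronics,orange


Query: Row 5 ('Device M'), column 'quantity'
Value: 27

27


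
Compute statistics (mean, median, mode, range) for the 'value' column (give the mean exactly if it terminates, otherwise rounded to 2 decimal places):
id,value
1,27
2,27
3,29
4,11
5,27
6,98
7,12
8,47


Data: [27, 27, 29, 11, 27, 98, 12, 47]
Count: 8
Sum: 278
Mean: 278/8 = 34.75
Sorted: [11, 12, 27, 27, 27, 29, 47, 98]
Median: 27.0
Mode: 27 (3 times)
Range: 98 - 11 = 87
Min: 11, Max: 98

mean=34.75, median=27.0, mode=27, range=87


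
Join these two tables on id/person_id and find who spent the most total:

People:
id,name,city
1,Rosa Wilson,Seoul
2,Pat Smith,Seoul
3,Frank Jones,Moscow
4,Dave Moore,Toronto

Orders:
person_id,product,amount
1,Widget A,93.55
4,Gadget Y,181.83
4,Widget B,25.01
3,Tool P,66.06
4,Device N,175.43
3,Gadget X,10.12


Join on: people.id = orders.person_id

Joined rows:
  Rosa Wilson (Seoul) bought Widget A for $93.55
  Dave Moore (Toronto) bought Gadget Y for $181.83
  Dave Moore (Toronto) bought Widget B for $25.01
  Frank Jones (Moscow) bought Tool P for $66.06
  Dave Moore (Toronto) bought Device N for $175.43
  Frank Jones (Moscow) bought Gadget X for $10.12

Total per person:
  Dave Moore: $382.27
  Rosa Wilson: $93.55
  Frank Jones: $76.18

Top spender: Dave Moore ($382.27)

Dave Moore ($382.27)


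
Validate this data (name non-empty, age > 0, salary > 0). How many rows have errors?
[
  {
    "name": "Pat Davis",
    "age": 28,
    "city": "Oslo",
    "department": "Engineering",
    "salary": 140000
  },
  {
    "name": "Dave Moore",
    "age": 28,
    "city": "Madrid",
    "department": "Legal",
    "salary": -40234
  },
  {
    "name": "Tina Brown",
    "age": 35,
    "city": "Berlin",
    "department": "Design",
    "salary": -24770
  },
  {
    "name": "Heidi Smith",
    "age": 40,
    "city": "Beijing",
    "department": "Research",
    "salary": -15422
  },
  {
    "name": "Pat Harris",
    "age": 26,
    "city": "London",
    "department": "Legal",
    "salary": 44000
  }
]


Validating 5 records:
Rules: name non-empty, age > 0, salary > 0

  Row 1 (Pat Davis): OK
  Row 2 (Dave Moore): negative salary: -40234
  Row 3 (Tina Brown): negative salary: -24770
  Row 4 (Heidi Smith): negative salary: -15422
  Row 5 (Pat Harris): OK

Total errors: 3

3 errors


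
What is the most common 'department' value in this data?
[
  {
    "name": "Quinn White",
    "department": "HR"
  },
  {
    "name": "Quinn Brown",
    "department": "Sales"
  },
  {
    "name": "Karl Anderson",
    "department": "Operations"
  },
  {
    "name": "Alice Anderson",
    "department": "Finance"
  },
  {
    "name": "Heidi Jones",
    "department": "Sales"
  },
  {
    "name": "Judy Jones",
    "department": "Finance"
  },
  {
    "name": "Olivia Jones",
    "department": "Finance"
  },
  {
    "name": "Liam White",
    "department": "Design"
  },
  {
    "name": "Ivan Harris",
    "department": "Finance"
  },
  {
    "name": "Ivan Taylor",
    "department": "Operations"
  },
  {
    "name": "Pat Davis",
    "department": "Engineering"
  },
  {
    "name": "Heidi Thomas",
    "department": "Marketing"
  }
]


Counting 'department' values across 12 records:

  Finance: 4 ####
  Sales: 2 ##
  Operations: 2 ##
  HR: 1 #
  Design: 1 #
  Engineering: 1 #
  Marketing: 1 #

Most common: Finance (4 times)

Finance (4 times)


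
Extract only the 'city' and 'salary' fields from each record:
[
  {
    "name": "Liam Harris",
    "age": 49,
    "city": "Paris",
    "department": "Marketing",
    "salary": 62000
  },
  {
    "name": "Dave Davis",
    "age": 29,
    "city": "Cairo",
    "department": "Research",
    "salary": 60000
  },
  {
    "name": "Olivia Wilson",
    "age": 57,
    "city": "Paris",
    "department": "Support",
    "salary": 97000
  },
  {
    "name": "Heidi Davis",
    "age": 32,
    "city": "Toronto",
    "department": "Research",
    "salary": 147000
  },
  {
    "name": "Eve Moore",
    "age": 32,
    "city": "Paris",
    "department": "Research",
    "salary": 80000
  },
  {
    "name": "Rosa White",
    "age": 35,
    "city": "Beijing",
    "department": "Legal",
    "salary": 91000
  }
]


Original: 6 records with fields: name, age, city, department, salary
Keep: ['city', 'salary']
Drop: ['name', 'age', 'department']
Result: 6 records, 2 fields each

[
  {
    "city": "Paris",
    "salary": 62000
  },
  {
    "city": "Cairo",
    "salary": 60000
  },
  {
    "city": "Paris",
    "salary": 97000
  },
  {
    "city": "Toronto",
    "salary": 147000
  },
  {
    "city": "Paris",
    "salary": 80000
  },
  {
    "city": "Beijing",
    "salary": 91000
  }
]


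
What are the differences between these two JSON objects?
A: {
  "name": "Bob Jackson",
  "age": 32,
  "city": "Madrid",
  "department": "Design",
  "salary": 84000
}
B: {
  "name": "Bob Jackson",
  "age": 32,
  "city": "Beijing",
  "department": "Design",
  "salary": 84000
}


Comparing each field (in key order):
  name: same
  age: same
  city: DIFFERENT
  department: same
  salary: same
Differences:
  city: Madrid -> Beijing

1 field(s) changed

1 change: city


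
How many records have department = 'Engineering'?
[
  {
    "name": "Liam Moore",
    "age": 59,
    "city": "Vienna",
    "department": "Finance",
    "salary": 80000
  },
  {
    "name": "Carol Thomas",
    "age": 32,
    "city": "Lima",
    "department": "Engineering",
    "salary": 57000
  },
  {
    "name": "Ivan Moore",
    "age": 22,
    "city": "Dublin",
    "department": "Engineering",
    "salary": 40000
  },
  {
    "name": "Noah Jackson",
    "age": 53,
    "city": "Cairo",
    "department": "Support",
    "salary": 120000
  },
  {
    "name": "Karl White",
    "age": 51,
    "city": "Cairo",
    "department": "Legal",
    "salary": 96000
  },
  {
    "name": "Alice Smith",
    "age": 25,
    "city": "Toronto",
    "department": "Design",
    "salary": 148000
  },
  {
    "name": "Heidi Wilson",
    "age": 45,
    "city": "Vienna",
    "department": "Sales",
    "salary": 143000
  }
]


Data: 7 records
Condition: department = 'Engineering'

Checking each record:
  Liam Moore: Finance
  Carol Thomas: Engineering MATCH
  Ivan Moore: Engineering MATCH
  Noah Jackson: Support
  Karl White: Legal
  Alice Smith: Design
  Heidi Wilson: Sales

Count: 2

2


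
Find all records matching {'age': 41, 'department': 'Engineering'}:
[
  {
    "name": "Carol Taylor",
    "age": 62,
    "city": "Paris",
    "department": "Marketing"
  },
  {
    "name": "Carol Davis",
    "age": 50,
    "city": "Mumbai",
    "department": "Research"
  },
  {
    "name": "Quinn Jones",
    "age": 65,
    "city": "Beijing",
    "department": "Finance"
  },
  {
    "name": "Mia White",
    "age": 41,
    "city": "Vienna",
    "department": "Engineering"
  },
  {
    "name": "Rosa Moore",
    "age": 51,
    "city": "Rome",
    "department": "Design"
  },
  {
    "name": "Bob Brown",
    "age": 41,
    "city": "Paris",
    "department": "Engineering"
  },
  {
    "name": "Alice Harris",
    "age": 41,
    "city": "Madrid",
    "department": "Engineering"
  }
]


Search criteria: {'age': 41, 'department': 'Engineering'}

Checking 7 records:
  Carol Taylor: {age: 62, department: Marketing}
  Carol Davis: {age: 50, department: Research}
  Quinn Jones: {age: 65, department: Finance}
  Mia White: {age: 41, department: Engineering} <-- MATCH
  Rosa Moore: {age: 51, department: Design}
  Bob Brown: {age: 41, department: Engineering} <-- MATCH
  Alice Harris: {age: 41, department: Engineering} <-- MATCH

Matches: ["Mia White", "Bob Brown", "Alice Harris"]

["Mia White", "Bob Brown", "Alice Harris"]


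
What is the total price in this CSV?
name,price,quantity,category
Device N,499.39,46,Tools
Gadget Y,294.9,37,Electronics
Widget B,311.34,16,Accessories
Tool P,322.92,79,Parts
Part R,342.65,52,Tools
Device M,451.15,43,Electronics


Computing total price:
Values: [499.39, 294.9, 311.34, 322.92, 342.65, 451.15]
Sum = 2222.35

2222.35


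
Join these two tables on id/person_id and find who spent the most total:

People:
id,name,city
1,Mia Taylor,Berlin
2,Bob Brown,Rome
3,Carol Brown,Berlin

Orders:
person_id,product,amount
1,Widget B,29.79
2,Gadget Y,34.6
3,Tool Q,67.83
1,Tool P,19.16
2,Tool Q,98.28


Join on: people.id = orders.person_id

Joined rows:
  Mia Taylor (Berlin) bought Widget B for $29.79
  Bob Brown (Rome) bought Gadget Y for $34.6
  Carol Brown (Berlin) bought Tool Q for $67.83
  Mia Taylor (Berlin) bought Tool P for $19.16
  Bob Brown (Rome) bought Tool Q for $98.28

Total per person:
  Bob Brown: $132.88
  Carol Brown: $67.83
  Mia Taylor: $48.95

Top spender: Bob Brown ($132.88)

Bob Brown ($132.88)


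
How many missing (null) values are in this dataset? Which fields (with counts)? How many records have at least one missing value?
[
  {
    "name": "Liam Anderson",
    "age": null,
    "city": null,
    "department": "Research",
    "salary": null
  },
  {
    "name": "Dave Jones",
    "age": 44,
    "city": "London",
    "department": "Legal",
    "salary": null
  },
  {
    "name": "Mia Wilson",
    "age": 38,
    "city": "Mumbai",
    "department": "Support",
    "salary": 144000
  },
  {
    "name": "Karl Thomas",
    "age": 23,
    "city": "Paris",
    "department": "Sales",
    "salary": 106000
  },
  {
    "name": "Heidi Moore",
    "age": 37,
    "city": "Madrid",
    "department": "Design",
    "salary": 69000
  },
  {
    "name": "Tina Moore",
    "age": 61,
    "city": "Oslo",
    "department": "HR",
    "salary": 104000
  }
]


Checking for missing (null) values in 6 records:

  Liam Anderson: age, city, salary
  Dave Jones: salary
  Mia Wilson: complete
  Karl Thomas: complete
  Heidi Moore: complete
  Tina Moore: complete

Per field:
  name: 0 missing
  age: 1 missing
  city: 1 missing
  department: 0 missing
  salary: 2 missing

Total missing values: 4
Records with any missing: 2

4 missing values (age: 1, city: 1, salary: 2); 2 incomplete records


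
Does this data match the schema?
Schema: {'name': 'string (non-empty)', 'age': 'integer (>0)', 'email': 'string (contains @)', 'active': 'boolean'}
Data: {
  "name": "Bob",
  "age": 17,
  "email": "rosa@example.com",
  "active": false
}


Validating each field against schema:
  name: OK (non-empty string)
  age: OK (positive integer)
  email: OK (string with @)
  active: OK (boolean)

Result: VALID

VALID


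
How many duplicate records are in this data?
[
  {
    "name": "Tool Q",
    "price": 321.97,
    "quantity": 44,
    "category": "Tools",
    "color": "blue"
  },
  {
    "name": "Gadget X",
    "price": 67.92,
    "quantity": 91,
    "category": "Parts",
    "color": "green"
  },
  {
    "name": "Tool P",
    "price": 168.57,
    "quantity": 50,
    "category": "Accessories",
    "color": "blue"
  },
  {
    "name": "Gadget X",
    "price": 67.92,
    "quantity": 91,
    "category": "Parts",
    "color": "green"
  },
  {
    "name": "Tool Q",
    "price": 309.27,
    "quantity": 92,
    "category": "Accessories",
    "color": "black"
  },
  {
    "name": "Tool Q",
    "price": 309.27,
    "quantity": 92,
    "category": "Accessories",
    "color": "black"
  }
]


Checking 6 records for duplicates:

  Row 1: Tool Q ($321.97, qty 44)
  Row 2: Gadget X ($67.92, qty 91)
  Row 3: Tool P ($168.57, qty 50)
  Row 4: Gadget X ($67.92, qty 91) <-- DUPLICATE
  Row 5: Tool Q ($309.27, qty 92)
  Row 6: Tool Q ($309.27, qty 92) <-- DUPLICATE

Duplicates found: 2
Unique records: 4

2 duplicates, 4 unique


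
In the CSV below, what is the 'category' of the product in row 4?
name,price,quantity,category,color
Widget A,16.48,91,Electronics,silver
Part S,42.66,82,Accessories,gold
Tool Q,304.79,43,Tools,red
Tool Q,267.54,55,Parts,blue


Query: Row 4 ('Tool Q'), column 'category'
Value: Parts

Parts


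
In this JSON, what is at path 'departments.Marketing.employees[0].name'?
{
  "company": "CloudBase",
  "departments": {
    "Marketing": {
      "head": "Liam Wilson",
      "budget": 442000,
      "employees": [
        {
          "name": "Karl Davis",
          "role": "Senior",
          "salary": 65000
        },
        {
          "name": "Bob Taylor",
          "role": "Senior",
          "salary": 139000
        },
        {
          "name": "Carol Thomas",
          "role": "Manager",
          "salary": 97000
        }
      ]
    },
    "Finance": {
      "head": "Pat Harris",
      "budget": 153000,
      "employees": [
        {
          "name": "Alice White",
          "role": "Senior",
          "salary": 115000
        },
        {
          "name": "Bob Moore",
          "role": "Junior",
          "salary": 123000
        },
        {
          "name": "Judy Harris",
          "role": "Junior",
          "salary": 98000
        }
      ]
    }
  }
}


Path: departments.Marketing.employees[0].name

Navigate:
  -> departments
  -> Marketing
  -> employees[0].name = 'Karl Davis'

Karl Davis


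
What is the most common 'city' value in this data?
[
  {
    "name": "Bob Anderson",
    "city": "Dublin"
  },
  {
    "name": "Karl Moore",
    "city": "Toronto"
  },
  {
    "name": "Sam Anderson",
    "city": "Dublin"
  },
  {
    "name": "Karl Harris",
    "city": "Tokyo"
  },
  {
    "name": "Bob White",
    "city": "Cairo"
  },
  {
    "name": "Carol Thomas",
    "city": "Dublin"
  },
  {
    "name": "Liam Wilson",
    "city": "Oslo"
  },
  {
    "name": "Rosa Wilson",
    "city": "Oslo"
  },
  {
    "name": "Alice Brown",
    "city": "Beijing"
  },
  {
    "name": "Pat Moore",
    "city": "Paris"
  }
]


Counting 'city' values across 10 records:

  Dublin: 3 ###
  Oslo: 2 ##
  Toronto: 1 #
  Tokyo: 1 #
  Cairo: 1 #
  Beijing: 1 #
  Paris: 1 #

Most common: Dublin (3 times)

Dublin (3 times)


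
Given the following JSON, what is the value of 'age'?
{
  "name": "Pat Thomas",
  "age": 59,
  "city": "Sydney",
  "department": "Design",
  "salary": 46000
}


Looking up field 'age'
Value: 59

59


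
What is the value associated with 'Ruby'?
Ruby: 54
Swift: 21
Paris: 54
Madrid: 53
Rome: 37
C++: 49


Looking up key 'Ruby'
Value: 54

54


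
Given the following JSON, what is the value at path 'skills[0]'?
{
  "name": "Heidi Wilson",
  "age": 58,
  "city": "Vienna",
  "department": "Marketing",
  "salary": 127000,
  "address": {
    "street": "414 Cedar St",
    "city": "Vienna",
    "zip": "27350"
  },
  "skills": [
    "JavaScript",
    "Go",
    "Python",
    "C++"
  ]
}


Query: skills[0]
Path: skills -> first element
Value: JavaScript

JavaScript


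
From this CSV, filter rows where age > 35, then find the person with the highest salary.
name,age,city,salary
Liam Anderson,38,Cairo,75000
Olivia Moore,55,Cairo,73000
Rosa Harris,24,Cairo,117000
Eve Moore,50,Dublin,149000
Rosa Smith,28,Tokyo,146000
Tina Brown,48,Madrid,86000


Filter: age > 35
Sort by: salary (descending)

Filtered records (4):
  Eve Moore, age 50, salary $149000
  Tina Brown, age 48, salary $86000
  Liam Anderson, age 38, salary $75000
  Olivia Moore, age 55, salary $73000

Highest salary: Eve Moore ($149000)

Eve Moore


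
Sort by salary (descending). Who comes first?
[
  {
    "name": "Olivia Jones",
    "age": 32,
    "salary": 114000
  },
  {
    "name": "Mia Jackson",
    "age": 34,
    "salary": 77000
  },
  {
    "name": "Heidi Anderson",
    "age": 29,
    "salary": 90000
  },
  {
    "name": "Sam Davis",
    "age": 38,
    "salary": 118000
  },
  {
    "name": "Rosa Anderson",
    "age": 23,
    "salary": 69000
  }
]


Sort by: salary (descending)

Sorted order:
  1. Sam Davis (salary = 118000)
  2. Olivia Jones (salary = 114000)
  3. Heidi Anderson (salary = 90000)
  4. Mia Jackson (salary = 77000)
  5. Rosa Anderson (salary = 69000)

First: Sam Davis

Sam Davis


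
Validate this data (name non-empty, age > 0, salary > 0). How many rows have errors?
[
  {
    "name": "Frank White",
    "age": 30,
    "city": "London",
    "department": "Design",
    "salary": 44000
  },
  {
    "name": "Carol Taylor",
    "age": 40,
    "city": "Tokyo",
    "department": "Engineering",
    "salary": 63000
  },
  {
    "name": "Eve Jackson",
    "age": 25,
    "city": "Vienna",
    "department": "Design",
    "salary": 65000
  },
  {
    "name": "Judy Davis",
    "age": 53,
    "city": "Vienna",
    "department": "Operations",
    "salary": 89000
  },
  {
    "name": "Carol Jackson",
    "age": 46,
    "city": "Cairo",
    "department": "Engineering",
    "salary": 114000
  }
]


Validating 5 records:
Rules: name non-empty, age > 0, salary > 0

  Row 1 (Frank White): OK
  Row 2 (Carol Taylor): OK
  Row 3 (Eve Jackson): OK
  Row 4 (Judy Davis): OK
  Row 5 (Carol Jackson): OK

Total errors: 0

0 errors


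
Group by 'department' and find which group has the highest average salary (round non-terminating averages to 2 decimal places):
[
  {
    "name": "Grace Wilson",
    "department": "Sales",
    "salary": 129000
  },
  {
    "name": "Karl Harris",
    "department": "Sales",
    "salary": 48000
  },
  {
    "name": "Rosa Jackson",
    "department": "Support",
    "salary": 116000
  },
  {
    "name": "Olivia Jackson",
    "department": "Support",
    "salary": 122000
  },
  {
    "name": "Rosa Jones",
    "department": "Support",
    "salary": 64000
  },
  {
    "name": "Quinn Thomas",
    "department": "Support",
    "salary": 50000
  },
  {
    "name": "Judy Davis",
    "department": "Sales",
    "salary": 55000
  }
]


Group by: department

Groups:
  Sales: 3 people, avg salary = 232000/3 ≈ $77333.33
  Support: 4 people, avg salary = 352000/4 = $88000

Highest average salary: Support ($88000)

Support ($88000)


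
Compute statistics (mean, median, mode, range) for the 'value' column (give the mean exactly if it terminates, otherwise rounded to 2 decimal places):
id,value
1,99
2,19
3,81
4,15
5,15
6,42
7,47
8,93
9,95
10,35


Data: [99, 19, 81, 15, 15, 42, 47, 93, 95, 35]
Count: 10
Sum: 541
Mean: 541/10 = 54.1
Sorted: [15, 15, 19, 35, 42, 47, 81, 93, 95, 99]
Median: 44.5
Mode: 15 (2 times)
Range: 99 - 15 = 84
Min: 15, Max: 99

mean=54.1, median=44.5, mode=15, range=84


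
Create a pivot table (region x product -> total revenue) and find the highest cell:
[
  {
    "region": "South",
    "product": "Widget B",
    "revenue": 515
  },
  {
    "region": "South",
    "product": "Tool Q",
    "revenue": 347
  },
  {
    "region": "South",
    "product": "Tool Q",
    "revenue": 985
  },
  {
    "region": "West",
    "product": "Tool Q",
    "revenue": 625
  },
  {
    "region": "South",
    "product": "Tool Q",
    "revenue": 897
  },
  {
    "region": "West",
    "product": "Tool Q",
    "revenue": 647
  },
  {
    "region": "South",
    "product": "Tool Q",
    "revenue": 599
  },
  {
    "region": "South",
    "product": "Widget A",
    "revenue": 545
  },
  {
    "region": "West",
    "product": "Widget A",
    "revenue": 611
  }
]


Pivot: region (rows) x product (columns) -> total revenue

     Tool Q        Widget A      Widget B    
South         2828           545           515  
West          1272           611             0  

Highest: South / Tool Q = $2828

South / Tool Q = $2828


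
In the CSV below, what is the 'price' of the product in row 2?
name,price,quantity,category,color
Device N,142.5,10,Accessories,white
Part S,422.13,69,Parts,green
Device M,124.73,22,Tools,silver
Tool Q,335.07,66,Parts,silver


Query: Row 2 ('Part S'), column 'price'
Value: 422.13

422.13


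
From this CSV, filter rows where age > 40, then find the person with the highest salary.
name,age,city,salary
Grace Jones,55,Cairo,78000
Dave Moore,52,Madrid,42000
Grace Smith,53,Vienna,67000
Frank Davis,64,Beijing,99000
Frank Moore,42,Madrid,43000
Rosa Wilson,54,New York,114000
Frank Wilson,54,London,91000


Filter: age > 40
Sort by: salary (descending)

Filtered records (7):
  Rosa Wilson, age 54, salary $114000
  Frank Davis, age 64, salary $99000
  Frank Wilson, age 54, salary $91000
  Grace Jones, age 55, salary $78000
  Grace Smith, age 53, salary $67000
  Frank Moore, age 42, salary $43000
  Dave Moore, age 52, salary $42000

Highest salary: Rosa Wilson ($114000)

Rosa Wilson


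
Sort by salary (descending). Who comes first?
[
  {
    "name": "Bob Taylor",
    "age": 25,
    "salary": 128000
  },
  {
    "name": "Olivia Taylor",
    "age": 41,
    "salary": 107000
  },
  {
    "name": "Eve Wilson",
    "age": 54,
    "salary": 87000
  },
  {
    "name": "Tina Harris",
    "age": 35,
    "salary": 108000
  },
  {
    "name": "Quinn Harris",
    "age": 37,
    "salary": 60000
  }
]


Sort by: salary (descending)

Sorted order:
  1. Bob Taylor (salary = 128000)
  2. Tina Harris (salary = 108000)
  3. Olivia Taylor (salary = 107000)
  4. Eve Wilson (salary = 87000)
  5. Quinn Harris (salary = 60000)

First: Bob Taylor

Bob Taylor


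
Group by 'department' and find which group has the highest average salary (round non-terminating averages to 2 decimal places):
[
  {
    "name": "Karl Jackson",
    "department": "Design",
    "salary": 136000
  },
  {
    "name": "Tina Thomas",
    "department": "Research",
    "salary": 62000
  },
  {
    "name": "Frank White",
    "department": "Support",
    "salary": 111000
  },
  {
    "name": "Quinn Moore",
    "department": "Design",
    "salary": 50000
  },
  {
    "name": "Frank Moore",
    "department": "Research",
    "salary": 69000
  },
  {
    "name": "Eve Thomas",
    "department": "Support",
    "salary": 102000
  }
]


Group by: department

Groups:
  Design: 2 people, avg salary = 186000/2 = $93000
  Research: 2 people, avg salary = 131000/2 = $65500
  Support: 2 people, avg salary = 213000/2 = $106500

Highest average salary: Support ($106500)

Support ($106500)


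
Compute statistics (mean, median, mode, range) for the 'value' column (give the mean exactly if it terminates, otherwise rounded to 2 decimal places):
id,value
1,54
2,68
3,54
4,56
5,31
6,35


Data: [54, 68, 54, 56, 31, 35]
Count: 6
Sum: 298
Mean: 298/6 ≈ 49.67 (rounded to 2 decimal places)
Sorted: [31, 35, 54, 54, 56, 68]
Median: 54.0
Mode: 54 (2 times)
Range: 68 - 31 = 37
Min: 31, Max: 68

mean≈49.67, median=54.0, mode=54, range=37


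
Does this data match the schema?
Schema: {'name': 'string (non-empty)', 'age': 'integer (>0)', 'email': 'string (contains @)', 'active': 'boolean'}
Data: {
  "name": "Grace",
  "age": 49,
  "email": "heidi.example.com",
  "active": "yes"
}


Validating each field against schema:
  name: OK (non-empty string)
  age: OK (positive integer)
  email: FAIL ("heidi.example.com" does not contain @)
  active: FAIL ("yes" is not a boolean)

Result: INVALID (2 errors: email, active)

INVALID (2 errors: email, active)


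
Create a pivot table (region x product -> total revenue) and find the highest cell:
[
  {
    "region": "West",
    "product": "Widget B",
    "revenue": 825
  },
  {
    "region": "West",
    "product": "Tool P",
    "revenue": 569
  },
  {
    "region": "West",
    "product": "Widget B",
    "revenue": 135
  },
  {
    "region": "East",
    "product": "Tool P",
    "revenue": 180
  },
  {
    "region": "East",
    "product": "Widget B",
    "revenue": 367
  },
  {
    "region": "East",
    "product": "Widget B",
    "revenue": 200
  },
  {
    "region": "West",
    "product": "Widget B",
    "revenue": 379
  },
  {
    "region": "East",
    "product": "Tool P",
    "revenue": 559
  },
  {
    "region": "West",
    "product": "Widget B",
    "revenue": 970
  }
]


Pivot: region (rows) x product (columns) -> total revenue

     Tool P        Widget B    
East           739           567  
West           569          2309  

Highest: West / Widget B = $2309

West / Widget B = $2309


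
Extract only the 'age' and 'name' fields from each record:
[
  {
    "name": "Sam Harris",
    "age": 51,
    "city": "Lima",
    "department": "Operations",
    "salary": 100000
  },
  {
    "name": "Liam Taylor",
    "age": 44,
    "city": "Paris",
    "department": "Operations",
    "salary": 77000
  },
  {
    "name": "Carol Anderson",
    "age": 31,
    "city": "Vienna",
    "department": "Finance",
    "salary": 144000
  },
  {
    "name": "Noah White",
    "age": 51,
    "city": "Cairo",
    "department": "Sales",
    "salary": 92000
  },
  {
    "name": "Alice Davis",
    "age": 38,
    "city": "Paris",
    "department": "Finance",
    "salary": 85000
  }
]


Original: 5 records with fields: name, age, city, department, salary
Keep: ['age', 'name']
Drop: ['city', 'department', 'salary']
Result: 5 records, 2 fields each

[
  {
    "age": 51,
    "name": "Sam Harris"
  },
  {
    "age": 44,
    "name": "Liam Taylor"
  },
  {
    "age": 31,
    "name": "Carol Anderson"
  },
  {
    "age": 51,
    "name": "Noah White"
  },
  {
    "age": 38,
    "name": "Alice Davis"
  }
]


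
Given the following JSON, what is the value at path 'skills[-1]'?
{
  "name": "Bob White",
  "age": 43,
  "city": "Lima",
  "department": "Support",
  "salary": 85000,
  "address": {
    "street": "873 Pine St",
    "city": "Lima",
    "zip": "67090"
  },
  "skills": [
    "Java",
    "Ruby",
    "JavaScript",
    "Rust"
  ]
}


Query: skills[-1]
Path: skills -> last element
Value: Rust

Rust


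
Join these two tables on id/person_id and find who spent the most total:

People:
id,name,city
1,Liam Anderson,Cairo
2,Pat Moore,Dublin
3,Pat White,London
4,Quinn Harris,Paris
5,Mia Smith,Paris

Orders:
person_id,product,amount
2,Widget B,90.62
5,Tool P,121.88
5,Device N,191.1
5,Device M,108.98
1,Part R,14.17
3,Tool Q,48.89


Join on: people.id = orders.person_id

Joined rows:
  Pat Moore (Dublin) bought Widget B for $90.62
  Mia Smith (Paris) bought Tool P for $121.88
  Mia Smith (Paris) bought Device N for $191.1
  Mia Smith (Paris) bought Device M for $108.98
  Liam Anderson (Cairo) bought Part R for $14.17
  Pat White (London) bought Tool Q for $48.89

Total per person:
  Mia Smith: $421.96
  Pat Moore: $90.62
  Pat White: $48.89
  Liam Anderson: $14.17

Top spender: Mia Smith ($421.96)

Mia Smith ($421.96)


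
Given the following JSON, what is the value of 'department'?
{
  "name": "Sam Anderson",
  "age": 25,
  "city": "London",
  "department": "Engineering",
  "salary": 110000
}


Looking up field 'department'
Value: Engineering

Engineering


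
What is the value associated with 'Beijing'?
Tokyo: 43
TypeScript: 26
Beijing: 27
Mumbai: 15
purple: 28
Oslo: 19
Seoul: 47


Looking up key 'Beijing'
Value: 27

27


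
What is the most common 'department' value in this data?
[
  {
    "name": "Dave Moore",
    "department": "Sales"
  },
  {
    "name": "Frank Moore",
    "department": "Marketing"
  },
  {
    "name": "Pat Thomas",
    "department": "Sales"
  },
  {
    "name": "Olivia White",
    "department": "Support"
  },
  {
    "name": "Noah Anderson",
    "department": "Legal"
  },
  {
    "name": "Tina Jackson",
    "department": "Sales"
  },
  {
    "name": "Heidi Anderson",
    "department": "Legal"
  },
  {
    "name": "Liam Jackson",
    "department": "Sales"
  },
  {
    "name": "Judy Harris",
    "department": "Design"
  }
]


Counting 'department' values across 9 records:

  Sales: 4 ####
  Legal: 2 ##
  Marketing: 1 #
  Support: 1 #
  Design: 1 #

Most common: Sales (4 times)

Sales (4 times)


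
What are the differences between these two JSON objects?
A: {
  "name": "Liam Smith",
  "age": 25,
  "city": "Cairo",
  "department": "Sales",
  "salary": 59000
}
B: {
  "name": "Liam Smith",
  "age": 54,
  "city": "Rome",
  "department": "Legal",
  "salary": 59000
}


Comparing each field (in key order):
  name: same
  age: DIFFERENT
  city: DIFFERENT
  department: DIFFERENT
  salary: same
Differences:
  age: 25 -> 54
  city: Cairo -> Rome
  department: Sales -> Legal

3 field(s) changed

3 changes: age, city, department


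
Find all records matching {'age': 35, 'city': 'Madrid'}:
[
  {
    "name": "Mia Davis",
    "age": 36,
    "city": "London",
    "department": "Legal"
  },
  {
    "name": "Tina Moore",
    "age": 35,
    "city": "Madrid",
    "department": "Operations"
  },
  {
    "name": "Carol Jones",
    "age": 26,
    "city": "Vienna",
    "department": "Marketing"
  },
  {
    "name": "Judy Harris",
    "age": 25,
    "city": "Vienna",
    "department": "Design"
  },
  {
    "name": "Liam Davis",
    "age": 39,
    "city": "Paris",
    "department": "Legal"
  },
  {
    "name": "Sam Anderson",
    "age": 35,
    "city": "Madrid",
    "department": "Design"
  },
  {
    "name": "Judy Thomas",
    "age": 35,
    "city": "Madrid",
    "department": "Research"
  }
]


Search criteria: {'age': 35, 'city': 'Madrid'}

Checking 7 records:
  Mia Davis: {age: 36, city: London}
  Tina Moore: {age: 35, city: Madrid} <-- MATCH
  Carol Jones: {age: 26, city: Vienna}
  Judy Harris: {age: 25, city: Vienna}
  Liam Davis: {age: 39, city: Paris}
  Sam Anderson: {age: 35, city: Madrid} <-- MATCH
  Judy Thomas: {age: 35, city: Madrid} <-- MATCH

Matches: ["Tina Moore", "Sam Anderson", "Judy Thomas"]

["Tina Moore", "Sam Anderson", "Judy Thomas"]
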